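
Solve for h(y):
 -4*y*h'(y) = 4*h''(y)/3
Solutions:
 h(y) = C1 + C2*erf(sqrt(6)*y/2)


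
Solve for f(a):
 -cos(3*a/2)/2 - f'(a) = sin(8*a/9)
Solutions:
 f(a) = C1 - sin(3*a/2)/3 + 9*cos(8*a/9)/8


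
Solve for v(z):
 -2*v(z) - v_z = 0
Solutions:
 v(z) = C1*exp(-2*z)


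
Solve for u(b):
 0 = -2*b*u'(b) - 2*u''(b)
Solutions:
 u(b) = C1 + C2*erf(sqrt(2)*b/2)


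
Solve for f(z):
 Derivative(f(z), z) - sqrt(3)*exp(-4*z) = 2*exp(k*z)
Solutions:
 f(z) = C1 - sqrt(3)*exp(-4*z)/4 + 2*exp(k*z)/k


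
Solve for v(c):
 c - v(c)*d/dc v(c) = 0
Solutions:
 v(c) = -sqrt(C1 + c^2)
 v(c) = sqrt(C1 + c^2)


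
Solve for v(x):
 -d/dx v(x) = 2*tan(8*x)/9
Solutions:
 v(x) = C1 + log(cos(8*x))/36


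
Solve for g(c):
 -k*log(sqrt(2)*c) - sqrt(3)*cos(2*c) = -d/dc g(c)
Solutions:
 g(c) = C1 + c*k*(log(c) - 1) + c*k*log(2)/2 + sqrt(3)*sin(2*c)/2


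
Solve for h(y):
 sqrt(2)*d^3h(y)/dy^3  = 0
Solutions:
 h(y) = C1 + C2*y + C3*y^2


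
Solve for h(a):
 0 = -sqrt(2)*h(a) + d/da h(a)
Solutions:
 h(a) = C1*exp(sqrt(2)*a)


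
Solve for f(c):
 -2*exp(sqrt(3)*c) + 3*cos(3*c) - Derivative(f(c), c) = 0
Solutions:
 f(c) = C1 - 2*sqrt(3)*exp(sqrt(3)*c)/3 + sin(3*c)


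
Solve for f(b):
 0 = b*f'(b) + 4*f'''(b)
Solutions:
 f(b) = C1 + Integral(C2*airyai(-2^(1/3)*b/2) + C3*airybi(-2^(1/3)*b/2), b)


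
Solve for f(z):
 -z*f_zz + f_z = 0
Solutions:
 f(z) = C1 + C2*z^2


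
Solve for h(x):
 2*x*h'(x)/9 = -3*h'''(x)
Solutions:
 h(x) = C1 + Integral(C2*airyai(-2^(1/3)*x/3) + C3*airybi(-2^(1/3)*x/3), x)


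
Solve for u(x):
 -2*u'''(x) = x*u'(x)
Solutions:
 u(x) = C1 + Integral(C2*airyai(-2^(2/3)*x/2) + C3*airybi(-2^(2/3)*x/2), x)


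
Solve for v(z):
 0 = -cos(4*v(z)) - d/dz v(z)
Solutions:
 v(z) = -asin((C1 + exp(8*z))/(C1 - exp(8*z)))/4 + pi/4
 v(z) = asin((C1 + exp(8*z))/(C1 - exp(8*z)))/4


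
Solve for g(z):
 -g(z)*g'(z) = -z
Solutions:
 g(z) = -sqrt(C1 + z^2)
 g(z) = sqrt(C1 + z^2)


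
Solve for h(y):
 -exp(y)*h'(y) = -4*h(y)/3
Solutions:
 h(y) = C1*exp(-4*exp(-y)/3)


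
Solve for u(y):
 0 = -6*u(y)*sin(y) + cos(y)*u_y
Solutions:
 u(y) = C1/cos(y)^6


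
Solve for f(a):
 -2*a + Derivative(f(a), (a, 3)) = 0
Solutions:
 f(a) = C1 + C2*a + C3*a^2 + a^4/12


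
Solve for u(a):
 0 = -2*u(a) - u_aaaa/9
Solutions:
 u(a) = (C1*sin(2^(3/4)*sqrt(3)*a/2) + C2*cos(2^(3/4)*sqrt(3)*a/2))*exp(-2^(3/4)*sqrt(3)*a/2) + (C3*sin(2^(3/4)*sqrt(3)*a/2) + C4*cos(2^(3/4)*sqrt(3)*a/2))*exp(2^(3/4)*sqrt(3)*a/2)


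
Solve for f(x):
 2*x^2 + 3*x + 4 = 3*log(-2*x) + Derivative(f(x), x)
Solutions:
 f(x) = C1 + 2*x^3/3 + 3*x^2/2 - 3*x*log(-x) + x*(7 - 3*log(2))


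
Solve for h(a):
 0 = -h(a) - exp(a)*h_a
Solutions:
 h(a) = C1*exp(exp(-a))


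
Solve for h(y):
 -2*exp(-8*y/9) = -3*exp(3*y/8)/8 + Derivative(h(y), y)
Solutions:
 h(y) = C1 + exp(3*y/8) + 9*exp(-8*y/9)/4


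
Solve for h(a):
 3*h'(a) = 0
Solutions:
 h(a) = C1


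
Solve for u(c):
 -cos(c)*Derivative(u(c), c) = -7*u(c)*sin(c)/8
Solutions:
 u(c) = C1/cos(c)^(7/8)


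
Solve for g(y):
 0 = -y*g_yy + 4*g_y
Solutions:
 g(y) = C1 + C2*y^5


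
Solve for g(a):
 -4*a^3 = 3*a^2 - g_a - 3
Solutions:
 g(a) = C1 + a^4 + a^3 - 3*a


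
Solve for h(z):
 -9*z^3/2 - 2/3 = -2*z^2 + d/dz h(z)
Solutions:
 h(z) = C1 - 9*z^4/8 + 2*z^3/3 - 2*z/3


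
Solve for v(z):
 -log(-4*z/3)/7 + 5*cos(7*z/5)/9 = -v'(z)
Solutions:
 v(z) = C1 + z*log(-z)/7 - z*log(3)/7 - z/7 + 2*z*log(2)/7 - 25*sin(7*z/5)/63


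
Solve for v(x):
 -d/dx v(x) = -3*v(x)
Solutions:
 v(x) = C1*exp(3*x)


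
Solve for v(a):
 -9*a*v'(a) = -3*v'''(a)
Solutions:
 v(a) = C1 + Integral(C2*airyai(3^(1/3)*a) + C3*airybi(3^(1/3)*a), a)


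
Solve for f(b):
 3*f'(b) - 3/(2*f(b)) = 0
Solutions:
 f(b) = -sqrt(C1 + b)
 f(b) = sqrt(C1 + b)


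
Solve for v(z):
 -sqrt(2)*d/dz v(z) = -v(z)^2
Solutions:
 v(z) = -2/(C1 + sqrt(2)*z)


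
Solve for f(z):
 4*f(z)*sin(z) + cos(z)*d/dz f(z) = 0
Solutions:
 f(z) = C1*cos(z)^4


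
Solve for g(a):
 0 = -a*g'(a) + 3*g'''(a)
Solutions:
 g(a) = C1 + Integral(C2*airyai(3^(2/3)*a/3) + C3*airybi(3^(2/3)*a/3), a)


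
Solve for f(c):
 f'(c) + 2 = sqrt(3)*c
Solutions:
 f(c) = C1 + sqrt(3)*c^2/2 - 2*c


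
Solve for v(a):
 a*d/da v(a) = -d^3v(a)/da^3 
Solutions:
 v(a) = C1 + Integral(C2*airyai(-a) + C3*airybi(-a), a)


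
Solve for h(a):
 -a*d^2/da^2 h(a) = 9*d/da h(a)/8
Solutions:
 h(a) = C1 + C2/a^(1/8)


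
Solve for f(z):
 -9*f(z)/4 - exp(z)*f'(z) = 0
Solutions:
 f(z) = C1*exp(9*exp(-z)/4)


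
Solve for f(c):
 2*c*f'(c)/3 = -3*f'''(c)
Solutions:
 f(c) = C1 + Integral(C2*airyai(-6^(1/3)*c/3) + C3*airybi(-6^(1/3)*c/3), c)


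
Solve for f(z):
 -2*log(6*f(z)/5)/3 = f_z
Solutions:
 -3*Integral(1/(-log(_y) - log(6) + log(5)), (_y, f(z)))/2 = C1 - z


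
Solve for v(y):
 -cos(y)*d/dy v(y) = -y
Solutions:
 v(y) = C1 + Integral(y/cos(y), y)


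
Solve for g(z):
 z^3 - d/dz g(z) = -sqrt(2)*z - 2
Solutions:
 g(z) = C1 + z^4/4 + sqrt(2)*z^2/2 + 2*z


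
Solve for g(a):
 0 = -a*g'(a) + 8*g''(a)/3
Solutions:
 g(a) = C1 + C2*erfi(sqrt(3)*a/4)


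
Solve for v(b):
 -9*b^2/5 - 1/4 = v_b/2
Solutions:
 v(b) = C1 - 6*b^3/5 - b/2


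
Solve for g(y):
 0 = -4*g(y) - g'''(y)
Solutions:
 g(y) = C3*exp(-2^(2/3)*y) + (C1*sin(2^(2/3)*sqrt(3)*y/2) + C2*cos(2^(2/3)*sqrt(3)*y/2))*exp(2^(2/3)*y/2)


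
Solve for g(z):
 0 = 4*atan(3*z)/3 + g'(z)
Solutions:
 g(z) = C1 - 4*z*atan(3*z)/3 + 2*log(9*z^2 + 1)/9


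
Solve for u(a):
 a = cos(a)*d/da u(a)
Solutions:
 u(a) = C1 + Integral(a/cos(a), a)


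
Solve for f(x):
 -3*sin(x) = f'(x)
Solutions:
 f(x) = C1 + 3*cos(x)


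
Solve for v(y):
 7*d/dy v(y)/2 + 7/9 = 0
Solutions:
 v(y) = C1 - 2*y/9


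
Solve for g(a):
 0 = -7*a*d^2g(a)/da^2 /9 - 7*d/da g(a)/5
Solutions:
 g(a) = C1 + C2/a^(4/5)


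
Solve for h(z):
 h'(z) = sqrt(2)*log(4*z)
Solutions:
 h(z) = C1 + sqrt(2)*z*log(z) - sqrt(2)*z + 2*sqrt(2)*z*log(2)


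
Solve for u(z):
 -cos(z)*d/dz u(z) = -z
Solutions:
 u(z) = C1 + Integral(z/cos(z), z)


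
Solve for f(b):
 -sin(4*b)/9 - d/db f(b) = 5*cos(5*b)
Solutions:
 f(b) = C1 - sin(5*b) + cos(4*b)/36


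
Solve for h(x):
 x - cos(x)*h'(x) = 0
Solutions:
 h(x) = C1 + Integral(x/cos(x), x)


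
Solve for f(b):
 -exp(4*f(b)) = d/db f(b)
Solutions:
 f(b) = log(-I*(1/(C1 + 4*b))^(1/4))
 f(b) = log(I*(1/(C1 + 4*b))^(1/4))
 f(b) = log(-(1/(C1 + 4*b))^(1/4))
 f(b) = log(1/(C1 + 4*b))/4


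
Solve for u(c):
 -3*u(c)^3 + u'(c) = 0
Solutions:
 u(c) = -sqrt(2)*sqrt(-1/(C1 + 3*c))/2
 u(c) = sqrt(2)*sqrt(-1/(C1 + 3*c))/2


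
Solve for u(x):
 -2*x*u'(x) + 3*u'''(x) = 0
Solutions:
 u(x) = C1 + Integral(C2*airyai(2^(1/3)*3^(2/3)*x/3) + C3*airybi(2^(1/3)*3^(2/3)*x/3), x)


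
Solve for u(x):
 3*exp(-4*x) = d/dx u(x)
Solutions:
 u(x) = C1 - 3*exp(-4*x)/4


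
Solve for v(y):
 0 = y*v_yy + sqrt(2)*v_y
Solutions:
 v(y) = C1 + C2*y^(1 - sqrt(2))


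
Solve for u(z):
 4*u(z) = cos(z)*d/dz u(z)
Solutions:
 u(z) = C1*(sin(z)^2 + 2*sin(z) + 1)/(sin(z)^2 - 2*sin(z) + 1)


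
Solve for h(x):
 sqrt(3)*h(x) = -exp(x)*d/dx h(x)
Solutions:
 h(x) = C1*exp(sqrt(3)*exp(-x))


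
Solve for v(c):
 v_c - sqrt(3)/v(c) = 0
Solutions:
 v(c) = -sqrt(C1 + 2*sqrt(3)*c)
 v(c) = sqrt(C1 + 2*sqrt(3)*c)


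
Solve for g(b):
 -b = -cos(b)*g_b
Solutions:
 g(b) = C1 + Integral(b/cos(b), b)


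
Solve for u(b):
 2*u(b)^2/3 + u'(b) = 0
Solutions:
 u(b) = 3/(C1 + 2*b)


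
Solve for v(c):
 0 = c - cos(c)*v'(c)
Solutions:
 v(c) = C1 + Integral(c/cos(c), c)


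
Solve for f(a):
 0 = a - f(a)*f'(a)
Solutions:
 f(a) = -sqrt(C1 + a^2)
 f(a) = sqrt(C1 + a^2)


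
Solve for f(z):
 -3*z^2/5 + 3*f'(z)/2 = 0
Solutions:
 f(z) = C1 + 2*z^3/15


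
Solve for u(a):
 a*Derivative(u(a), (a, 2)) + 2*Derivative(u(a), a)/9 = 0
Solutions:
 u(a) = C1 + C2*a^(7/9)


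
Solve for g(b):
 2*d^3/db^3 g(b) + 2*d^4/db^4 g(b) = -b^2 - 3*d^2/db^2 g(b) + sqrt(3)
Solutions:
 g(b) = C1 + C2*b - b^4/36 + 2*b^3/27 + b^2*(4 + 9*sqrt(3))/54 + (C3*sin(sqrt(5)*b/2) + C4*cos(sqrt(5)*b/2))*exp(-b/2)


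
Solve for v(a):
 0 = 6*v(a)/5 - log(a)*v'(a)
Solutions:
 v(a) = C1*exp(6*li(a)/5)


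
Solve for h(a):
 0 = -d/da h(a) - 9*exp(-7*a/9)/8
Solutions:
 h(a) = C1 + 81*exp(-7*a/9)/56


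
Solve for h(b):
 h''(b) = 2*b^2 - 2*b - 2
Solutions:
 h(b) = C1 + C2*b + b^4/6 - b^3/3 - b^2


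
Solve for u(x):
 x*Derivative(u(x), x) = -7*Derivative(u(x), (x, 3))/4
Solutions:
 u(x) = C1 + Integral(C2*airyai(-14^(2/3)*x/7) + C3*airybi(-14^(2/3)*x/7), x)


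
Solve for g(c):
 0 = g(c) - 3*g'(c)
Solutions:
 g(c) = C1*exp(c/3)


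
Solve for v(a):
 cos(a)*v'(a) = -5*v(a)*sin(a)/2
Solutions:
 v(a) = C1*cos(a)^(5/2)


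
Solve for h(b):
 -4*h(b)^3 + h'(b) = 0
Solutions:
 h(b) = -sqrt(2)*sqrt(-1/(C1 + 4*b))/2
 h(b) = sqrt(2)*sqrt(-1/(C1 + 4*b))/2


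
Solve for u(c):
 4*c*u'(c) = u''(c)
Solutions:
 u(c) = C1 + C2*erfi(sqrt(2)*c)


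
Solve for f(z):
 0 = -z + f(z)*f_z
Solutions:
 f(z) = -sqrt(C1 + z^2)
 f(z) = sqrt(C1 + z^2)


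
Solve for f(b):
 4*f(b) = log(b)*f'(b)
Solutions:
 f(b) = C1*exp(4*li(b))


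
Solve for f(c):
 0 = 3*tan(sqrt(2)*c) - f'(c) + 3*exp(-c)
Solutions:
 f(c) = C1 + 3*sqrt(2)*log(tan(sqrt(2)*c)^2 + 1)/4 - 3*exp(-c)


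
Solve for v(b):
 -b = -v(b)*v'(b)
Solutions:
 v(b) = -sqrt(C1 + b^2)
 v(b) = sqrt(C1 + b^2)


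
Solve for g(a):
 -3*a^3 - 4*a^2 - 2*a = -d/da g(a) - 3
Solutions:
 g(a) = C1 + 3*a^4/4 + 4*a^3/3 + a^2 - 3*a


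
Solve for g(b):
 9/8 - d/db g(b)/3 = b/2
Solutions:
 g(b) = C1 - 3*b^2/4 + 27*b/8


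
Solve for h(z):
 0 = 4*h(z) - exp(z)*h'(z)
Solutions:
 h(z) = C1*exp(-4*exp(-z))


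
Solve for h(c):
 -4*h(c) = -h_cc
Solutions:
 h(c) = C1*exp(-2*c) + C2*exp(2*c)


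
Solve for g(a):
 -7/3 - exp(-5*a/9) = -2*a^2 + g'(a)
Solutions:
 g(a) = C1 + 2*a^3/3 - 7*a/3 + 9*exp(-5*a/9)/5


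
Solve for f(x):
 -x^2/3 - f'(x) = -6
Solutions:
 f(x) = C1 - x^3/9 + 6*x


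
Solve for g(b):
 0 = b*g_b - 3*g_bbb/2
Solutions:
 g(b) = C1 + Integral(C2*airyai(2^(1/3)*3^(2/3)*b/3) + C3*airybi(2^(1/3)*3^(2/3)*b/3), b)


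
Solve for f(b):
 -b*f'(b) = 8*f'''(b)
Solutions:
 f(b) = C1 + Integral(C2*airyai(-b/2) + C3*airybi(-b/2), b)


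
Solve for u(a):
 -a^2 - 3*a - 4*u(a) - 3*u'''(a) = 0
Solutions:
 u(a) = C3*exp(-6^(2/3)*a/3) - a^2/4 - 3*a/4 + (C1*sin(2^(2/3)*3^(1/6)*a/2) + C2*cos(2^(2/3)*3^(1/6)*a/2))*exp(6^(2/3)*a/6)


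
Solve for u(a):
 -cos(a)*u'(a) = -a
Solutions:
 u(a) = C1 + Integral(a/cos(a), a)


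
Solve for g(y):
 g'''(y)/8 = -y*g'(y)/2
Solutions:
 g(y) = C1 + Integral(C2*airyai(-2^(2/3)*y) + C3*airybi(-2^(2/3)*y), y)


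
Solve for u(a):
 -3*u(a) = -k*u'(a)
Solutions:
 u(a) = C1*exp(3*a/k)


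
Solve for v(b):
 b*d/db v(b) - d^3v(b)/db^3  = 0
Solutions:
 v(b) = C1 + Integral(C2*airyai(b) + C3*airybi(b), b)


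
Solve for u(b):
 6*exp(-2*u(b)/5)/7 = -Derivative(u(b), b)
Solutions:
 u(b) = 5*log(-sqrt(C1 - 6*b)) - 5*log(35) + 5*log(70)/2
 u(b) = 5*log(C1 - 6*b)/2 - 5*log(35) + 5*log(70)/2


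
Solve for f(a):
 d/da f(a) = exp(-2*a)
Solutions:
 f(a) = C1 - exp(-2*a)/2


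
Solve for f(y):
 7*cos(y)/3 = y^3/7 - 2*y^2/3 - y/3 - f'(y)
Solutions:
 f(y) = C1 + y^4/28 - 2*y^3/9 - y^2/6 - 7*sin(y)/3


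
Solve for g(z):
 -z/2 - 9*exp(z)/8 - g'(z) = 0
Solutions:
 g(z) = C1 - z^2/4 - 9*exp(z)/8


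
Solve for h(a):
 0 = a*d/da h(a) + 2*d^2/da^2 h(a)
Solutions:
 h(a) = C1 + C2*erf(a/2)


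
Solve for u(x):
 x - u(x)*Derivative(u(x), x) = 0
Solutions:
 u(x) = -sqrt(C1 + x^2)
 u(x) = sqrt(C1 + x^2)


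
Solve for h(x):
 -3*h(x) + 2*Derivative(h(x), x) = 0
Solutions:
 h(x) = C1*exp(3*x/2)


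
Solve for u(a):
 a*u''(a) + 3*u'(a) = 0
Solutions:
 u(a) = C1 + C2/a^2


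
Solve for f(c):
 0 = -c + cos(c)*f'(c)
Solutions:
 f(c) = C1 + Integral(c/cos(c), c)


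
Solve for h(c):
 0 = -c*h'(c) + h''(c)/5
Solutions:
 h(c) = C1 + C2*erfi(sqrt(10)*c/2)


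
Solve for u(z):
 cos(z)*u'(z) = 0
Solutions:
 u(z) = C1


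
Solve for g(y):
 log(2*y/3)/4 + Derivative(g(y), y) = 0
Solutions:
 g(y) = C1 - y*log(y)/4 - y*log(2)/4 + y/4 + y*log(3)/4


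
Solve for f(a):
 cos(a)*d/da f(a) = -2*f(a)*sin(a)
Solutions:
 f(a) = C1*cos(a)^2


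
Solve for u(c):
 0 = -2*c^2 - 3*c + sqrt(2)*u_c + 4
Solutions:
 u(c) = C1 + sqrt(2)*c^3/3 + 3*sqrt(2)*c^2/4 - 2*sqrt(2)*c


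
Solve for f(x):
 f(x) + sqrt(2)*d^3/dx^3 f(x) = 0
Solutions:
 f(x) = C3*exp(-2^(5/6)*x/2) + (C1*sin(2^(5/6)*sqrt(3)*x/4) + C2*cos(2^(5/6)*sqrt(3)*x/4))*exp(2^(5/6)*x/4)


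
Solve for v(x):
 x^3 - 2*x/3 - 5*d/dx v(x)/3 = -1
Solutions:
 v(x) = C1 + 3*x^4/20 - x^2/5 + 3*x/5


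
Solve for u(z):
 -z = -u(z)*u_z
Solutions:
 u(z) = -sqrt(C1 + z^2)
 u(z) = sqrt(C1 + z^2)


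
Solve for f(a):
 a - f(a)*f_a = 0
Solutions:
 f(a) = -sqrt(C1 + a^2)
 f(a) = sqrt(C1 + a^2)


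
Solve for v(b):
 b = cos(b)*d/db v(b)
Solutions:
 v(b) = C1 + Integral(b/cos(b), b)


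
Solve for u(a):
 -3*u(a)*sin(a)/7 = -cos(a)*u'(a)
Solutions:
 u(a) = C1/cos(a)^(3/7)


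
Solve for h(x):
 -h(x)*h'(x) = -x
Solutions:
 h(x) = -sqrt(C1 + x^2)
 h(x) = sqrt(C1 + x^2)


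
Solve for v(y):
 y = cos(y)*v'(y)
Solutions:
 v(y) = C1 + Integral(y/cos(y), y)


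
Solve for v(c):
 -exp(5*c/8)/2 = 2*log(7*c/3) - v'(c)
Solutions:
 v(c) = C1 + 2*c*log(c) + 2*c*(-log(3) - 1 + log(7)) + 4*exp(5*c/8)/5


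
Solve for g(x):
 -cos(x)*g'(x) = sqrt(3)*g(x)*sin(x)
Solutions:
 g(x) = C1*cos(x)^(sqrt(3))


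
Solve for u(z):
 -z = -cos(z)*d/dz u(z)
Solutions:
 u(z) = C1 + Integral(z/cos(z), z)


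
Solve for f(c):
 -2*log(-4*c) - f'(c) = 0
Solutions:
 f(c) = C1 - 2*c*log(-c) + 2*c*(1 - 2*log(2))


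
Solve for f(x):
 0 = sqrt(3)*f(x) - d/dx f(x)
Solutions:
 f(x) = C1*exp(sqrt(3)*x)


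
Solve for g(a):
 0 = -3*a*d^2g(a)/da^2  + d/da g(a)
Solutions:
 g(a) = C1 + C2*a^(4/3)


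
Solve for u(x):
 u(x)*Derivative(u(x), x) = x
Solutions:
 u(x) = -sqrt(C1 + x^2)
 u(x) = sqrt(C1 + x^2)


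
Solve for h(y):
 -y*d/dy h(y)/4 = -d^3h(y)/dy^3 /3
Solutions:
 h(y) = C1 + Integral(C2*airyai(6^(1/3)*y/2) + C3*airybi(6^(1/3)*y/2), y)


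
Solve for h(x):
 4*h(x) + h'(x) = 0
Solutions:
 h(x) = C1*exp(-4*x)


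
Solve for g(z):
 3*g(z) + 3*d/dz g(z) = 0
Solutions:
 g(z) = C1*exp(-z)


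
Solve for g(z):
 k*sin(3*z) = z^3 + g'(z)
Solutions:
 g(z) = C1 - k*cos(3*z)/3 - z^4/4


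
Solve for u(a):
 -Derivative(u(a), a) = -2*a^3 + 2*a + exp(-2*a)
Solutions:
 u(a) = C1 + a^4/2 - a^2 + exp(-2*a)/2


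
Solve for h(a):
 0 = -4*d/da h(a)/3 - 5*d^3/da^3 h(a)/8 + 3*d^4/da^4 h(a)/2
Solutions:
 h(a) = C1 + C2*exp(a*(-(144*sqrt(20986) + 20861)^(1/3) - 25/(144*sqrt(20986) + 20861)^(1/3) + 10)/72)*sin(sqrt(3)*a*(-(144*sqrt(20986) + 20861)^(1/3) + 25/(144*sqrt(20986) + 20861)^(1/3))/72) + C3*exp(a*(-(144*sqrt(20986) + 20861)^(1/3) - 25/(144*sqrt(20986) + 20861)^(1/3) + 10)/72)*cos(sqrt(3)*a*(-(144*sqrt(20986) + 20861)^(1/3) + 25/(144*sqrt(20986) + 20861)^(1/3))/72) + C4*exp(a*(25/(144*sqrt(20986) + 20861)^(1/3) + 5 + (144*sqrt(20986) + 20861)^(1/3))/36)


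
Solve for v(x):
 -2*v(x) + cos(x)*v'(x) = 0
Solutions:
 v(x) = C1*(sin(x) + 1)/(sin(x) - 1)


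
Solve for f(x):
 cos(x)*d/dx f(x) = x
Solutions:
 f(x) = C1 + Integral(x/cos(x), x)


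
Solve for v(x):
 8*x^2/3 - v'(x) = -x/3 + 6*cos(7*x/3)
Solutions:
 v(x) = C1 + 8*x^3/9 + x^2/6 - 18*sin(7*x/3)/7


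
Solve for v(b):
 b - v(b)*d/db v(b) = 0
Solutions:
 v(b) = -sqrt(C1 + b^2)
 v(b) = sqrt(C1 + b^2)


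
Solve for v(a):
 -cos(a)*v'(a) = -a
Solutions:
 v(a) = C1 + Integral(a/cos(a), a)


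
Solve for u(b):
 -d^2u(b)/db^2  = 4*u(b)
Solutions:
 u(b) = C1*sin(2*b) + C2*cos(2*b)


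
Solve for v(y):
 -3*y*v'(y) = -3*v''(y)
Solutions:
 v(y) = C1 + C2*erfi(sqrt(2)*y/2)


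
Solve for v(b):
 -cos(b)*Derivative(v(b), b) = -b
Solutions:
 v(b) = C1 + Integral(b/cos(b), b)


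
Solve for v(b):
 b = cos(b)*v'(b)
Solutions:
 v(b) = C1 + Integral(b/cos(b), b)


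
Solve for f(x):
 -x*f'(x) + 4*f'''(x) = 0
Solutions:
 f(x) = C1 + Integral(C2*airyai(2^(1/3)*x/2) + C3*airybi(2^(1/3)*x/2), x)


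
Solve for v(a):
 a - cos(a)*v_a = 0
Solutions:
 v(a) = C1 + Integral(a/cos(a), a)


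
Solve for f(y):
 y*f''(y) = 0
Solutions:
 f(y) = C1 + C2*y


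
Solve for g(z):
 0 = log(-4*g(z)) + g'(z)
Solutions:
 Integral(1/(log(-_y) + 2*log(2)), (_y, g(z))) = C1 - z


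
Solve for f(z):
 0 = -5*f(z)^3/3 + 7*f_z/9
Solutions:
 f(z) = -sqrt(14)*sqrt(-1/(C1 + 15*z))/2
 f(z) = sqrt(14)*sqrt(-1/(C1 + 15*z))/2


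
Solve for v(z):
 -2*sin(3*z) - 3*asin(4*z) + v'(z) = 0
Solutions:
 v(z) = C1 + 3*z*asin(4*z) + 3*sqrt(1 - 16*z^2)/4 - 2*cos(3*z)/3


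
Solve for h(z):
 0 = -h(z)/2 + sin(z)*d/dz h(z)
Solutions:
 h(z) = C1*(cos(z) - 1)^(1/4)/(cos(z) + 1)^(1/4)


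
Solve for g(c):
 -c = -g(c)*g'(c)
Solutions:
 g(c) = -sqrt(C1 + c^2)
 g(c) = sqrt(C1 + c^2)


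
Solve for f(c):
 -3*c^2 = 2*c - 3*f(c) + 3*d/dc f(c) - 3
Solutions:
 f(c) = C1*exp(c) + c^2 + 8*c/3 + 5/3


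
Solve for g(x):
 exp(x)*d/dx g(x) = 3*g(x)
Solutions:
 g(x) = C1*exp(-3*exp(-x))


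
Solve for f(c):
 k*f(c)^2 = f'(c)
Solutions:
 f(c) = -1/(C1 + c*k)


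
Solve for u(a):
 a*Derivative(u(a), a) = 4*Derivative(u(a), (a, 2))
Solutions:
 u(a) = C1 + C2*erfi(sqrt(2)*a/4)


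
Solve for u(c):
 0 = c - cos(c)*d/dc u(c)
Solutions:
 u(c) = C1 + Integral(c/cos(c), c)


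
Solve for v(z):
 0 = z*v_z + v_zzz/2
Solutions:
 v(z) = C1 + Integral(C2*airyai(-2^(1/3)*z) + C3*airybi(-2^(1/3)*z), z)


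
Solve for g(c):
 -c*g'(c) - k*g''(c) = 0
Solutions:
 g(c) = C1 + C2*sqrt(k)*erf(sqrt(2)*c*sqrt(1/k)/2)


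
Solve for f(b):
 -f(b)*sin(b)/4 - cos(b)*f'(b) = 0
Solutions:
 f(b) = C1*cos(b)^(1/4)


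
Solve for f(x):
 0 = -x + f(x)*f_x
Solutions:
 f(x) = -sqrt(C1 + x^2)
 f(x) = sqrt(C1 + x^2)


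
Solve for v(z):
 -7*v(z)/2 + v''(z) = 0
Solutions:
 v(z) = C1*exp(-sqrt(14)*z/2) + C2*exp(sqrt(14)*z/2)


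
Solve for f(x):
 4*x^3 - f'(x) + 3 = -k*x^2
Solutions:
 f(x) = C1 + k*x^3/3 + x^4 + 3*x


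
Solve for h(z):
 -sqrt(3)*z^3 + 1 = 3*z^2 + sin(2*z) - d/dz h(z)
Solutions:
 h(z) = C1 + sqrt(3)*z^4/4 + z^3 - z - cos(2*z)/2


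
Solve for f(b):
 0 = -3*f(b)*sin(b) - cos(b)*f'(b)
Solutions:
 f(b) = C1*cos(b)^3


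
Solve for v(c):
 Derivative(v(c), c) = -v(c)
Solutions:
 v(c) = C1*exp(-c)


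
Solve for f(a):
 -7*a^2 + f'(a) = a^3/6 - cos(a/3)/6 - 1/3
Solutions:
 f(a) = C1 + a^4/24 + 7*a^3/3 - a/3 - sin(a/3)/2


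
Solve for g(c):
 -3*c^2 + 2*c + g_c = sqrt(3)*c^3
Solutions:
 g(c) = C1 + sqrt(3)*c^4/4 + c^3 - c^2


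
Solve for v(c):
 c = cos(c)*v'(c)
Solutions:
 v(c) = C1 + Integral(c/cos(c), c)


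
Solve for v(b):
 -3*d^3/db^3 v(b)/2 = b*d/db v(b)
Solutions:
 v(b) = C1 + Integral(C2*airyai(-2^(1/3)*3^(2/3)*b/3) + C3*airybi(-2^(1/3)*3^(2/3)*b/3), b)


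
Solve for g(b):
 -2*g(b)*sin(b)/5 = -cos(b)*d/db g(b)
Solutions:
 g(b) = C1/cos(b)^(2/5)


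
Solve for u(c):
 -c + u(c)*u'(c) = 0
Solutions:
 u(c) = -sqrt(C1 + c^2)
 u(c) = sqrt(C1 + c^2)


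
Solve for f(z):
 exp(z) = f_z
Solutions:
 f(z) = C1 + exp(z)


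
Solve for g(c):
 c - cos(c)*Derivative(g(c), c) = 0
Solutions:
 g(c) = C1 + Integral(c/cos(c), c)


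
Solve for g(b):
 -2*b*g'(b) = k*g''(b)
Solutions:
 g(b) = C1 + C2*sqrt(k)*erf(b*sqrt(1/k))


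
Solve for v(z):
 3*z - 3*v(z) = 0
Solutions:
 v(z) = z


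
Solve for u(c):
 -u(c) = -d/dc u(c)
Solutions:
 u(c) = C1*exp(c)


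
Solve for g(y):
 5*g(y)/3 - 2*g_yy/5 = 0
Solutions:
 g(y) = C1*exp(-5*sqrt(6)*y/6) + C2*exp(5*sqrt(6)*y/6)


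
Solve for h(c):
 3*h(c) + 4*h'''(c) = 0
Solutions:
 h(c) = C3*exp(-6^(1/3)*c/2) + (C1*sin(2^(1/3)*3^(5/6)*c/4) + C2*cos(2^(1/3)*3^(5/6)*c/4))*exp(6^(1/3)*c/4)


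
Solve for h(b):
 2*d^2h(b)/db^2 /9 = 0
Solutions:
 h(b) = C1 + C2*b


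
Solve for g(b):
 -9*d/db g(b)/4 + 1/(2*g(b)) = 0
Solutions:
 g(b) = -sqrt(C1 + 4*b)/3
 g(b) = sqrt(C1 + 4*b)/3


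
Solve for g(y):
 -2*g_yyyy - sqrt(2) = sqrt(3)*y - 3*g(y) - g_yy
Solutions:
 g(y) = C1*exp(-sqrt(6)*y/2) + C2*exp(sqrt(6)*y/2) + C3*sin(y) + C4*cos(y) + sqrt(3)*y/3 + sqrt(2)/3


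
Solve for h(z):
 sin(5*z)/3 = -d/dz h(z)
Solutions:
 h(z) = C1 + cos(5*z)/15


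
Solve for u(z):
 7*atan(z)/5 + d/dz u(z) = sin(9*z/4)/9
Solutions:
 u(z) = C1 - 7*z*atan(z)/5 + 7*log(z^2 + 1)/10 - 4*cos(9*z/4)/81


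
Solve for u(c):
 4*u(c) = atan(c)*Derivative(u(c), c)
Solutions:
 u(c) = C1*exp(4*Integral(1/atan(c), c))


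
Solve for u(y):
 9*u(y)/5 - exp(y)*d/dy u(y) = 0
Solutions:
 u(y) = C1*exp(-9*exp(-y)/5)


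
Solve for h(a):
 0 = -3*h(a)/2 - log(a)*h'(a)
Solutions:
 h(a) = C1*exp(-3*li(a)/2)


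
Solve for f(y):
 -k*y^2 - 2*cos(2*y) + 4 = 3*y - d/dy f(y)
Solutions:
 f(y) = C1 + k*y^3/3 + 3*y^2/2 - 4*y + sin(2*y)


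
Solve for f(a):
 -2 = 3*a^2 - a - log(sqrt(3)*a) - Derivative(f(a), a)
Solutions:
 f(a) = C1 + a^3 - a^2/2 - a*log(a) - a*log(3)/2 + 3*a


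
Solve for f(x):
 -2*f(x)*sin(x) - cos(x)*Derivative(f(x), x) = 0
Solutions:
 f(x) = C1*cos(x)^2


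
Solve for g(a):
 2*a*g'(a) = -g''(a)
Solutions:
 g(a) = C1 + C2*erf(a)


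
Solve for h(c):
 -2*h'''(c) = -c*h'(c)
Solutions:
 h(c) = C1 + Integral(C2*airyai(2^(2/3)*c/2) + C3*airybi(2^(2/3)*c/2), c)


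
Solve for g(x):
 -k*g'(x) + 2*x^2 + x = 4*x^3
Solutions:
 g(x) = C1 - x^4/k + 2*x^3/(3*k) + x^2/(2*k)


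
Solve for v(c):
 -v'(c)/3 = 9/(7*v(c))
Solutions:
 v(c) = -sqrt(C1 - 378*c)/7
 v(c) = sqrt(C1 - 378*c)/7


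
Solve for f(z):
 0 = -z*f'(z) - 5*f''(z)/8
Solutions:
 f(z) = C1 + C2*erf(2*sqrt(5)*z/5)


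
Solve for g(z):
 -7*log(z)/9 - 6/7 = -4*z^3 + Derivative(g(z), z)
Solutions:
 g(z) = C1 + z^4 - 7*z*log(z)/9 - 5*z/63


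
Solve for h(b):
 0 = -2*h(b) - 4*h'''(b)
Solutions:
 h(b) = C3*exp(-2^(2/3)*b/2) + (C1*sin(2^(2/3)*sqrt(3)*b/4) + C2*cos(2^(2/3)*sqrt(3)*b/4))*exp(2^(2/3)*b/4)


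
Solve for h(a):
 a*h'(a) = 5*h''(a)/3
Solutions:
 h(a) = C1 + C2*erfi(sqrt(30)*a/10)


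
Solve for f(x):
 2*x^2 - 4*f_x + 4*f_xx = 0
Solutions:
 f(x) = C1 + C2*exp(x) + x^3/6 + x^2/2 + x


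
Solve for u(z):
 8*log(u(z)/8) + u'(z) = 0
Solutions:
 -Integral(1/(-log(_y) + 3*log(2)), (_y, u(z)))/8 = C1 - z


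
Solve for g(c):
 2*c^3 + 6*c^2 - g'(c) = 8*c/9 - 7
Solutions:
 g(c) = C1 + c^4/2 + 2*c^3 - 4*c^2/9 + 7*c


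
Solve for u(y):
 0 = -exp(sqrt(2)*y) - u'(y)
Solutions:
 u(y) = C1 - sqrt(2)*exp(sqrt(2)*y)/2


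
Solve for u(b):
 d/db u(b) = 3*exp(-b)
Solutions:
 u(b) = C1 - 3*exp(-b)


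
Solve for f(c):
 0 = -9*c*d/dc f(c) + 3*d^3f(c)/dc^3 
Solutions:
 f(c) = C1 + Integral(C2*airyai(3^(1/3)*c) + C3*airybi(3^(1/3)*c), c)


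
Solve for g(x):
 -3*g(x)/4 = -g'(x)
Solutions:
 g(x) = C1*exp(3*x/4)


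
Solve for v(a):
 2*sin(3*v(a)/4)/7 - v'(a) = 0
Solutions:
 -2*a/7 + 2*log(cos(3*v(a)/4) - 1)/3 - 2*log(cos(3*v(a)/4) + 1)/3 = C1


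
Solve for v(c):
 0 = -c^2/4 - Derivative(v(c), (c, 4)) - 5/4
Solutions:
 v(c) = C1 + C2*c + C3*c^2 + C4*c^3 - c^6/1440 - 5*c^4/96


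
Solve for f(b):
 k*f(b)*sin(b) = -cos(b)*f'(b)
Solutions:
 f(b) = C1*exp(k*log(cos(b)))


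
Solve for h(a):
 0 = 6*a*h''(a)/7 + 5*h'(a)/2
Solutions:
 h(a) = C1 + C2/a^(23/12)


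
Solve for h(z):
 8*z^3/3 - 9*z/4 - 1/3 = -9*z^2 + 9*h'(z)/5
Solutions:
 h(z) = C1 + 10*z^4/27 + 5*z^3/3 - 5*z^2/8 - 5*z/27


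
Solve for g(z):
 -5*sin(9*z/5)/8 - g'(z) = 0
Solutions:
 g(z) = C1 + 25*cos(9*z/5)/72


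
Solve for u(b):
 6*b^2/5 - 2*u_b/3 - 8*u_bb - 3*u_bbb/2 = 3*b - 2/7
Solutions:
 u(b) = C1 + C2*exp(2*b*(-4 + sqrt(15))/3) + C3*exp(-2*b*(sqrt(15) + 4)/3) + 3*b^3/5 - 477*b^2/20 + 39531*b/70


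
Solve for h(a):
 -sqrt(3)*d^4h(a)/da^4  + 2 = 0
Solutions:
 h(a) = C1 + C2*a + C3*a^2 + C4*a^3 + sqrt(3)*a^4/36


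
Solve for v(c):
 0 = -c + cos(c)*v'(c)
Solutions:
 v(c) = C1 + Integral(c/cos(c), c)


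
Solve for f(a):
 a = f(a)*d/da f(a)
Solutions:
 f(a) = -sqrt(C1 + a^2)
 f(a) = sqrt(C1 + a^2)


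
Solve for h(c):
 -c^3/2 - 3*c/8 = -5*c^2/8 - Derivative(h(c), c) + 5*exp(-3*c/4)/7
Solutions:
 h(c) = C1 + c^4/8 - 5*c^3/24 + 3*c^2/16 - 20*exp(-3*c/4)/21


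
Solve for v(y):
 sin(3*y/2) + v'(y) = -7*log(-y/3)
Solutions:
 v(y) = C1 - 7*y*log(-y) + 7*y + 7*y*log(3) + 2*cos(3*y/2)/3


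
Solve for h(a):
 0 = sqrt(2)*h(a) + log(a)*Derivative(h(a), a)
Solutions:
 h(a) = C1*exp(-sqrt(2)*li(a))


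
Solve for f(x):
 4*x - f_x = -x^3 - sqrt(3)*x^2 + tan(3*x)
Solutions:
 f(x) = C1 + x^4/4 + sqrt(3)*x^3/3 + 2*x^2 + log(cos(3*x))/3


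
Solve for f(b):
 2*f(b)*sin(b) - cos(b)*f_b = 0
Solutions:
 f(b) = C1/cos(b)^2


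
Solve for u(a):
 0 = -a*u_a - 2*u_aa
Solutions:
 u(a) = C1 + C2*erf(a/2)


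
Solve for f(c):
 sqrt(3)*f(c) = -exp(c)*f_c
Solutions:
 f(c) = C1*exp(sqrt(3)*exp(-c))


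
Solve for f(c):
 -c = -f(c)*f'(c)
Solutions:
 f(c) = -sqrt(C1 + c^2)
 f(c) = sqrt(C1 + c^2)


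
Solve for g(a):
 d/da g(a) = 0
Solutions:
 g(a) = C1


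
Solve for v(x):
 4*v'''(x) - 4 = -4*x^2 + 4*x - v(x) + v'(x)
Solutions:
 v(x) = C1*exp(3^(1/3)*x*(3^(1/3)/(sqrt(78) + 9)^(1/3) + (sqrt(78) + 9)^(1/3))/12)*sin(3^(1/6)*x*(-3^(2/3)*(sqrt(78) + 9)^(1/3) + 3/(sqrt(78) + 9)^(1/3))/12) + C2*exp(3^(1/3)*x*(3^(1/3)/(sqrt(78) + 9)^(1/3) + (sqrt(78) + 9)^(1/3))/12)*cos(3^(1/6)*x*(-3^(2/3)*(sqrt(78) + 9)^(1/3) + 3/(sqrt(78) + 9)^(1/3))/12) + C3*exp(-3^(1/3)*x*(3^(1/3)/(sqrt(78) + 9)^(1/3) + (sqrt(78) + 9)^(1/3))/6) - 4*x^2 - 4*x


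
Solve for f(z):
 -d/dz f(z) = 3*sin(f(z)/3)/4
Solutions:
 3*z/4 + 3*log(cos(f(z)/3) - 1)/2 - 3*log(cos(f(z)/3) + 1)/2 = C1


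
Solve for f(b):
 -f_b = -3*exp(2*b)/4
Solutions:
 f(b) = C1 + 3*exp(2*b)/8


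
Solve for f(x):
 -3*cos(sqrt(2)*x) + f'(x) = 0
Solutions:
 f(x) = C1 + 3*sqrt(2)*sin(sqrt(2)*x)/2


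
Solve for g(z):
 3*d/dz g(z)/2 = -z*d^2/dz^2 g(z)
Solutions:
 g(z) = C1 + C2/sqrt(z)


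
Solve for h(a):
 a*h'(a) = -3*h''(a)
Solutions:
 h(a) = C1 + C2*erf(sqrt(6)*a/6)


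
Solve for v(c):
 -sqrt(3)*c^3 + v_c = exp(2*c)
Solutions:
 v(c) = C1 + sqrt(3)*c^4/4 + exp(2*c)/2


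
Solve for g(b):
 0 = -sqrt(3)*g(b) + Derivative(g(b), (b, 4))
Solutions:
 g(b) = C1*exp(-3^(1/8)*b) + C2*exp(3^(1/8)*b) + C3*sin(3^(1/8)*b) + C4*cos(3^(1/8)*b)


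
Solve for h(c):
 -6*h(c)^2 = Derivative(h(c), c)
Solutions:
 h(c) = 1/(C1 + 6*c)


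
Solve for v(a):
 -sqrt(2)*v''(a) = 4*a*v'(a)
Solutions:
 v(a) = C1 + C2*erf(2^(1/4)*a)


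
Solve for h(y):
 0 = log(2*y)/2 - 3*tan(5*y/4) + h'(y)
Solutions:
 h(y) = C1 - y*log(y)/2 - y*log(2)/2 + y/2 - 12*log(cos(5*y/4))/5


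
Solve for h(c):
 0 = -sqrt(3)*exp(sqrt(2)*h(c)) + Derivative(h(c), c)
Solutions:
 h(c) = sqrt(2)*(2*log(-1/(C1 + sqrt(3)*c)) - log(2))/4


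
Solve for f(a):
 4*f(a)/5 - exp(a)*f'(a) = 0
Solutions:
 f(a) = C1*exp(-4*exp(-a)/5)


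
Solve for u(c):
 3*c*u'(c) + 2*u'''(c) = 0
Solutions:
 u(c) = C1 + Integral(C2*airyai(-2^(2/3)*3^(1/3)*c/2) + C3*airybi(-2^(2/3)*3^(1/3)*c/2), c)


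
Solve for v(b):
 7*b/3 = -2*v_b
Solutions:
 v(b) = C1 - 7*b^2/12


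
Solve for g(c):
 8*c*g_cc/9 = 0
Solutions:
 g(c) = C1 + C2*c


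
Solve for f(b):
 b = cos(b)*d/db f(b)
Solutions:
 f(b) = C1 + Integral(b/cos(b), b)


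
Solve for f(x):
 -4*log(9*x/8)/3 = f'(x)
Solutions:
 f(x) = C1 - 4*x*log(x)/3 - 8*x*log(3)/3 + 4*x/3 + 4*x*log(2)


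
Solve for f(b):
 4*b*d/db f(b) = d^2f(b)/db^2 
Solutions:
 f(b) = C1 + C2*erfi(sqrt(2)*b)


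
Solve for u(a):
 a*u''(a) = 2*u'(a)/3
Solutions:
 u(a) = C1 + C2*a^(5/3)


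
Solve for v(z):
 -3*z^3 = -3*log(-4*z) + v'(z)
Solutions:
 v(z) = C1 - 3*z^4/4 + 3*z*log(-z) + 3*z*(-1 + 2*log(2))


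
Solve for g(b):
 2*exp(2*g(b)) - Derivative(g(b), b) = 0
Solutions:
 g(b) = log(-sqrt(-1/(C1 + 2*b))) - log(2)/2
 g(b) = log(-1/(C1 + 2*b))/2 - log(2)/2


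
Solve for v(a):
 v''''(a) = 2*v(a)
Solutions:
 v(a) = C1*exp(-2^(1/4)*a) + C2*exp(2^(1/4)*a) + C3*sin(2^(1/4)*a) + C4*cos(2^(1/4)*a)


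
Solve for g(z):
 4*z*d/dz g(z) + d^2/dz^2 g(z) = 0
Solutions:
 g(z) = C1 + C2*erf(sqrt(2)*z)


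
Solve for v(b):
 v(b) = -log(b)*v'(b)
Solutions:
 v(b) = C1*exp(-li(b))


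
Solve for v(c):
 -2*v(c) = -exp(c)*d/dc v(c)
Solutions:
 v(c) = C1*exp(-2*exp(-c))


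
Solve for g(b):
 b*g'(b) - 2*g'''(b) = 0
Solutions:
 g(b) = C1 + Integral(C2*airyai(2^(2/3)*b/2) + C3*airybi(2^(2/3)*b/2), b)


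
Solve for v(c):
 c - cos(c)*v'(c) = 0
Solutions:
 v(c) = C1 + Integral(c/cos(c), c)


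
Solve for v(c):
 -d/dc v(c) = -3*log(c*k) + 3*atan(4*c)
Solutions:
 v(c) = C1 + 3*c*log(c*k) - 3*c*atan(4*c) - 3*c + 3*log(16*c^2 + 1)/8


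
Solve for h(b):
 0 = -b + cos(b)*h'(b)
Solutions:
 h(b) = C1 + Integral(b/cos(b), b)


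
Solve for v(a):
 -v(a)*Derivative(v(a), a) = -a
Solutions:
 v(a) = -sqrt(C1 + a^2)
 v(a) = sqrt(C1 + a^2)


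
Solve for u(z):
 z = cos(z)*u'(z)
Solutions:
 u(z) = C1 + Integral(z/cos(z), z)


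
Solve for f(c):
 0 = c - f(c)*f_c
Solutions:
 f(c) = -sqrt(C1 + c^2)
 f(c) = sqrt(C1 + c^2)


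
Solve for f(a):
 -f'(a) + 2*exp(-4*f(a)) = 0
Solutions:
 f(a) = log(-I*(C1 + 8*a)^(1/4))
 f(a) = log(I*(C1 + 8*a)^(1/4))
 f(a) = log(-(C1 + 8*a)^(1/4))
 f(a) = log(C1 + 8*a)/4


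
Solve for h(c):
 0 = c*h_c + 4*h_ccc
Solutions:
 h(c) = C1 + Integral(C2*airyai(-2^(1/3)*c/2) + C3*airybi(-2^(1/3)*c/2), c)


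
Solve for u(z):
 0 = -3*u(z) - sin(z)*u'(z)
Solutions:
 u(z) = C1*(cos(z) + 1)^(3/2)/(cos(z) - 1)^(3/2)


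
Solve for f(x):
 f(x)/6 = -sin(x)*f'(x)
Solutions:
 f(x) = C1*(cos(x) + 1)^(1/12)/(cos(x) - 1)^(1/12)


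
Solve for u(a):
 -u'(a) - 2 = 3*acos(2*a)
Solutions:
 u(a) = C1 - 3*a*acos(2*a) - 2*a + 3*sqrt(1 - 4*a^2)/2


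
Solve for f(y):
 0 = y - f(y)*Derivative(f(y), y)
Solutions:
 f(y) = -sqrt(C1 + y^2)
 f(y) = sqrt(C1 + y^2)


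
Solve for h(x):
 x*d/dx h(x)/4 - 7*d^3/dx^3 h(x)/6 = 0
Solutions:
 h(x) = C1 + Integral(C2*airyai(14^(2/3)*3^(1/3)*x/14) + C3*airybi(14^(2/3)*3^(1/3)*x/14), x)


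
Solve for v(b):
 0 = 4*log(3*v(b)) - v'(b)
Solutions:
 -Integral(1/(log(_y) + log(3)), (_y, v(b)))/4 = C1 - b


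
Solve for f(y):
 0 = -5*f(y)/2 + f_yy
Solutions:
 f(y) = C1*exp(-sqrt(10)*y/2) + C2*exp(sqrt(10)*y/2)


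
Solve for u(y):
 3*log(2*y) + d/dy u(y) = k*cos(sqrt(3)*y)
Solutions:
 u(y) = C1 + sqrt(3)*k*sin(sqrt(3)*y)/3 - 3*y*log(y) - 3*y*log(2) + 3*y


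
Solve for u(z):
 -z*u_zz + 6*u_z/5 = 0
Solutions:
 u(z) = C1 + C2*z^(11/5)


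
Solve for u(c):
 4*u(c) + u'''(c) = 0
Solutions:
 u(c) = C3*exp(-2^(2/3)*c) + (C1*sin(2^(2/3)*sqrt(3)*c/2) + C2*cos(2^(2/3)*sqrt(3)*c/2))*exp(2^(2/3)*c/2)


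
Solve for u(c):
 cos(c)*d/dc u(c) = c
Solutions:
 u(c) = C1 + Integral(c/cos(c), c)


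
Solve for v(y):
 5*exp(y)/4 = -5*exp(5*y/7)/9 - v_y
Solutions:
 v(y) = C1 - 7*exp(5*y/7)/9 - 5*exp(y)/4


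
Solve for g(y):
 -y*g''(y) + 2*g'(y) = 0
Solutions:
 g(y) = C1 + C2*y^3


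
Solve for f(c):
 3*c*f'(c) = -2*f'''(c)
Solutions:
 f(c) = C1 + Integral(C2*airyai(-2^(2/3)*3^(1/3)*c/2) + C3*airybi(-2^(2/3)*3^(1/3)*c/2), c)


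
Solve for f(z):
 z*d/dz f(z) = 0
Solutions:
 f(z) = C1


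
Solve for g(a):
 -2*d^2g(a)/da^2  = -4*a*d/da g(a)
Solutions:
 g(a) = C1 + C2*erfi(a)


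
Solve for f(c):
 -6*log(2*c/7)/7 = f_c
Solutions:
 f(c) = C1 - 6*c*log(c)/7 - 6*c*log(2)/7 + 6*c/7 + 6*c*log(7)/7


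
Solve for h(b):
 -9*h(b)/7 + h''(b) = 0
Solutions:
 h(b) = C1*exp(-3*sqrt(7)*b/7) + C2*exp(3*sqrt(7)*b/7)


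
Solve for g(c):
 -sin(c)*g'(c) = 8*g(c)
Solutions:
 g(c) = C1*(cos(c)^4 + 4*cos(c)^3 + 6*cos(c)^2 + 4*cos(c) + 1)/(cos(c)^4 - 4*cos(c)^3 + 6*cos(c)^2 - 4*cos(c) + 1)


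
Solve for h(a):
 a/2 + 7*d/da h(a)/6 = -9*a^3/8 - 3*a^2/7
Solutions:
 h(a) = C1 - 27*a^4/112 - 6*a^3/49 - 3*a^2/14


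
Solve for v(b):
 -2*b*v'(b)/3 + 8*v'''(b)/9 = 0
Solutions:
 v(b) = C1 + Integral(C2*airyai(6^(1/3)*b/2) + C3*airybi(6^(1/3)*b/2), b)


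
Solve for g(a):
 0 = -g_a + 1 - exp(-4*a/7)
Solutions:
 g(a) = C1 + a + 7*exp(-4*a/7)/4


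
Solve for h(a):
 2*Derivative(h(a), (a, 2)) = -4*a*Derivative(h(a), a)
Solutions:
 h(a) = C1 + C2*erf(a)


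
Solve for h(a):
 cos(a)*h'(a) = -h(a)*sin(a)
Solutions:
 h(a) = C1*cos(a)


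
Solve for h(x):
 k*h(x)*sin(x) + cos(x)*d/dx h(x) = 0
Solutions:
 h(x) = C1*exp(k*log(cos(x)))


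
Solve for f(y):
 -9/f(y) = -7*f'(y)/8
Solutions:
 f(y) = -sqrt(C1 + 1008*y)/7
 f(y) = sqrt(C1 + 1008*y)/7


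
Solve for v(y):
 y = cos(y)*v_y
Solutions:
 v(y) = C1 + Integral(y/cos(y), y)


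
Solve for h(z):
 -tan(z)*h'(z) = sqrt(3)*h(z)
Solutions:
 h(z) = C1/sin(z)^(sqrt(3))


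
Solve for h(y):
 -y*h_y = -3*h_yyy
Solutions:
 h(y) = C1 + Integral(C2*airyai(3^(2/3)*y/3) + C3*airybi(3^(2/3)*y/3), y)


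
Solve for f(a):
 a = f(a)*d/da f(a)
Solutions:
 f(a) = -sqrt(C1 + a^2)
 f(a) = sqrt(C1 + a^2)


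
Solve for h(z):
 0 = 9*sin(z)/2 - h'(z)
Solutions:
 h(z) = C1 - 9*cos(z)/2


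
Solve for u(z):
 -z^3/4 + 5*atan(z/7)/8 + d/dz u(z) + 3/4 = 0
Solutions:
 u(z) = C1 + z^4/16 - 5*z*atan(z/7)/8 - 3*z/4 + 35*log(z^2 + 49)/16


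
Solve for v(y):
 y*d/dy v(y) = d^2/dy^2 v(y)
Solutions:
 v(y) = C1 + C2*erfi(sqrt(2)*y/2)


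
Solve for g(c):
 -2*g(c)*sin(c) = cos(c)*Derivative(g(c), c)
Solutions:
 g(c) = C1*cos(c)^2


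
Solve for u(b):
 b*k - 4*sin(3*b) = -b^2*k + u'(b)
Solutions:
 u(b) = C1 + b^3*k/3 + b^2*k/2 + 4*cos(3*b)/3


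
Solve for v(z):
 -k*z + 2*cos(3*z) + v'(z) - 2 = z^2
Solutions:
 v(z) = C1 + k*z^2/2 + z^3/3 + 2*z - 2*sin(3*z)/3


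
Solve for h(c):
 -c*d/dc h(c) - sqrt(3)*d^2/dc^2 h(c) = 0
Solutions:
 h(c) = C1 + C2*erf(sqrt(2)*3^(3/4)*c/6)


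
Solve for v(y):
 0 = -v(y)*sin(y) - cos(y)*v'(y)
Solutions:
 v(y) = C1*cos(y)


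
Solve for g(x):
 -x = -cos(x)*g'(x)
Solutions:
 g(x) = C1 + Integral(x/cos(x), x)


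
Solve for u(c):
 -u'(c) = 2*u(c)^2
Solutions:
 u(c) = 1/(C1 + 2*c)


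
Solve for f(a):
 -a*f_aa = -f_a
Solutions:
 f(a) = C1 + C2*a^2


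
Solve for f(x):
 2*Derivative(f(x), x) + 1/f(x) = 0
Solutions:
 f(x) = -sqrt(C1 - x)
 f(x) = sqrt(C1 - x)


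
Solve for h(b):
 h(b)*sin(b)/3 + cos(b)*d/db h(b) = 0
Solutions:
 h(b) = C1*cos(b)^(1/3)


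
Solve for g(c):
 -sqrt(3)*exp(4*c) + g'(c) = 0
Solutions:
 g(c) = C1 + sqrt(3)*exp(4*c)/4


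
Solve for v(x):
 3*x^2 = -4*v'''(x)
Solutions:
 v(x) = C1 + C2*x + C3*x^2 - x^5/80


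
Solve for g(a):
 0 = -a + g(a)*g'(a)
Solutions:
 g(a) = -sqrt(C1 + a^2)
 g(a) = sqrt(C1 + a^2)


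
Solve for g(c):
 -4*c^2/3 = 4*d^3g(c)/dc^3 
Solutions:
 g(c) = C1 + C2*c + C3*c^2 - c^5/180


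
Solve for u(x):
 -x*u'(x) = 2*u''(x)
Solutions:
 u(x) = C1 + C2*erf(x/2)


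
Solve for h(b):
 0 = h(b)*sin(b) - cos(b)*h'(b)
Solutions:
 h(b) = C1/cos(b)


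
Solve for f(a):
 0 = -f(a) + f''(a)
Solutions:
 f(a) = C1*exp(-a) + C2*exp(a)


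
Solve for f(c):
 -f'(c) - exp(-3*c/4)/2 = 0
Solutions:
 f(c) = C1 + 2*exp(-3*c/4)/3


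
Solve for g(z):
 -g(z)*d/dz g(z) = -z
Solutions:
 g(z) = -sqrt(C1 + z^2)
 g(z) = sqrt(C1 + z^2)


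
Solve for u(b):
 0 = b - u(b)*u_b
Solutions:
 u(b) = -sqrt(C1 + b^2)
 u(b) = sqrt(C1 + b^2)


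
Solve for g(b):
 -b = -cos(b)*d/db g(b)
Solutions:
 g(b) = C1 + Integral(b/cos(b), b)


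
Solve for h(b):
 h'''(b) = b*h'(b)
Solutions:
 h(b) = C1 + Integral(C2*airyai(b) + C3*airybi(b), b)


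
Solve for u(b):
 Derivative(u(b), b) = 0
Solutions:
 u(b) = C1


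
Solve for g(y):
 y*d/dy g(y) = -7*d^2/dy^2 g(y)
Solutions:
 g(y) = C1 + C2*erf(sqrt(14)*y/14)


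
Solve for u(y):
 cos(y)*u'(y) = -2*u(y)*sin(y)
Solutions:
 u(y) = C1*cos(y)^2


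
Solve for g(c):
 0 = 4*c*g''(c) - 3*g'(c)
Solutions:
 g(c) = C1 + C2*c^(7/4)


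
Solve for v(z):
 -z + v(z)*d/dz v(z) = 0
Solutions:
 v(z) = -sqrt(C1 + z^2)
 v(z) = sqrt(C1 + z^2)


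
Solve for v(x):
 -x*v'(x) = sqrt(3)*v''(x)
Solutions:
 v(x) = C1 + C2*erf(sqrt(2)*3^(3/4)*x/6)


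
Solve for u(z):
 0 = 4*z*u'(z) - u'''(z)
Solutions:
 u(z) = C1 + Integral(C2*airyai(2^(2/3)*z) + C3*airybi(2^(2/3)*z), z)


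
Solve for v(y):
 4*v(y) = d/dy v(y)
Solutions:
 v(y) = C1*exp(4*y)


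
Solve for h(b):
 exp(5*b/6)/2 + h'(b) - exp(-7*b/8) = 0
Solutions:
 h(b) = C1 - 3*exp(5*b/6)/5 - 8*exp(-7*b/8)/7


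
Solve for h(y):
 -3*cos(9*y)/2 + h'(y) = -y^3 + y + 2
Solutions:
 h(y) = C1 - y^4/4 + y^2/2 + 2*y + sin(9*y)/6


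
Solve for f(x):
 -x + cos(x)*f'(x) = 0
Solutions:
 f(x) = C1 + Integral(x/cos(x), x)


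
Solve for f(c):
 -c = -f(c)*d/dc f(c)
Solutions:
 f(c) = -sqrt(C1 + c^2)
 f(c) = sqrt(C1 + c^2)


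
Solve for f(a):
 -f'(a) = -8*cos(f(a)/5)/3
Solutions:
 -8*a/3 - 5*log(sin(f(a)/5) - 1)/2 + 5*log(sin(f(a)/5) + 1)/2 = C1


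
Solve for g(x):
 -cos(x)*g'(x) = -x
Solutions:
 g(x) = C1 + Integral(x/cos(x), x)


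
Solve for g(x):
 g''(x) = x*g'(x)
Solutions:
 g(x) = C1 + C2*erfi(sqrt(2)*x/2)


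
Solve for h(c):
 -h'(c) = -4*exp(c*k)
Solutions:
 h(c) = C1 + 4*exp(c*k)/k


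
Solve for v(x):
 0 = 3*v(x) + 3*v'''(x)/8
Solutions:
 v(x) = C3*exp(-2*x) + (C1*sin(sqrt(3)*x) + C2*cos(sqrt(3)*x))*exp(x)


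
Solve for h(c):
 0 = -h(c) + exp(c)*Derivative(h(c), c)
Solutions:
 h(c) = C1*exp(-exp(-c))


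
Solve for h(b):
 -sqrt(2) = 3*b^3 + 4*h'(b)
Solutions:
 h(b) = C1 - 3*b^4/16 - sqrt(2)*b/4


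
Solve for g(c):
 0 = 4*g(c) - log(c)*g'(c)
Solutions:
 g(c) = C1*exp(4*li(c))


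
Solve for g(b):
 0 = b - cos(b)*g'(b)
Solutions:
 g(b) = C1 + Integral(b/cos(b), b)


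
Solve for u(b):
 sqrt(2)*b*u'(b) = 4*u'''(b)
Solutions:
 u(b) = C1 + Integral(C2*airyai(sqrt(2)*b/2) + C3*airybi(sqrt(2)*b/2), b)


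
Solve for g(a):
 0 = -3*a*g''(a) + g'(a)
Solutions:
 g(a) = C1 + C2*a^(4/3)


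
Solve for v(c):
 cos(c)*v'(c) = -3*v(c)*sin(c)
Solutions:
 v(c) = C1*cos(c)^3


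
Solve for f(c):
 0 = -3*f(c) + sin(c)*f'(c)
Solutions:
 f(c) = C1*(cos(c) - 1)^(3/2)/(cos(c) + 1)^(3/2)


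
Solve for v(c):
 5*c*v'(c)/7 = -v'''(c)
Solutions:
 v(c) = C1 + Integral(C2*airyai(-5^(1/3)*7^(2/3)*c/7) + C3*airybi(-5^(1/3)*7^(2/3)*c/7), c)


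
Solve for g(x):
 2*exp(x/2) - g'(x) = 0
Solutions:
 g(x) = C1 + 4*exp(x/2)


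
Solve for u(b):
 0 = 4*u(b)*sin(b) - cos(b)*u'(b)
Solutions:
 u(b) = C1/cos(b)^4
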